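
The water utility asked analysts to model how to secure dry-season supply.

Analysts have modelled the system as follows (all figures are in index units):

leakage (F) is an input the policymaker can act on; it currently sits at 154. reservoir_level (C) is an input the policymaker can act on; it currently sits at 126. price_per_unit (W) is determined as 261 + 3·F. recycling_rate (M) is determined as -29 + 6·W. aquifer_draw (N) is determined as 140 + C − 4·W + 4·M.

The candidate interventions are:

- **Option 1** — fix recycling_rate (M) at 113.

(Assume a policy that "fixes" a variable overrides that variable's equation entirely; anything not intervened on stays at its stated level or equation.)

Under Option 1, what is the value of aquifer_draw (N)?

Option 1 (M := 113):
  F = 154
  C = 126
  W = 261 + 3·154 = 723
  M = 113
  N = 140 + 126 − 4·723 + 4·113 = -2174

-2174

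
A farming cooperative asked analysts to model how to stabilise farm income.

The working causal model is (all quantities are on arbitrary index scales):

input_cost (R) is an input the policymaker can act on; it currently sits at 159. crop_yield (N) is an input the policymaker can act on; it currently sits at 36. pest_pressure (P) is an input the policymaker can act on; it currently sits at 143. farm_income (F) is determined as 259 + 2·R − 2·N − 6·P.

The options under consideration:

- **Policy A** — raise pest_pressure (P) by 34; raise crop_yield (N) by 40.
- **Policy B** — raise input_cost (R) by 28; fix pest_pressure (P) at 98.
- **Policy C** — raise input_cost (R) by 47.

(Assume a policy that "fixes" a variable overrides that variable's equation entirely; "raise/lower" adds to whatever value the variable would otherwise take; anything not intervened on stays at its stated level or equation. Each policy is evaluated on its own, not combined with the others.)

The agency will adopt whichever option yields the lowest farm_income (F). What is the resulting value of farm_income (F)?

Policy A (P + 34, N + 40):
  R = 159
  N = 36 + 40 = 76
  P = 143 + 34 = 177
  F = 259 + 2·159 − 2·76 − 6·177 = -637
Policy B (R + 28, P := 98):
  R = 159 + 28 = 187
  N = 36
  P = 98
  F = 259 + 2·187 − 2·36 − 6·98 = -27
Policy C (R + 47):
  R = 159 + 47 = 206
  N = 36
  P = 143
  F = 259 + 2·206 − 2·36 − 6·143 = -259
Comparing — Policy A: F=-637, Policy B: F=-27, Policy C: F=-259. Lowest is -637 (Policy A).

-637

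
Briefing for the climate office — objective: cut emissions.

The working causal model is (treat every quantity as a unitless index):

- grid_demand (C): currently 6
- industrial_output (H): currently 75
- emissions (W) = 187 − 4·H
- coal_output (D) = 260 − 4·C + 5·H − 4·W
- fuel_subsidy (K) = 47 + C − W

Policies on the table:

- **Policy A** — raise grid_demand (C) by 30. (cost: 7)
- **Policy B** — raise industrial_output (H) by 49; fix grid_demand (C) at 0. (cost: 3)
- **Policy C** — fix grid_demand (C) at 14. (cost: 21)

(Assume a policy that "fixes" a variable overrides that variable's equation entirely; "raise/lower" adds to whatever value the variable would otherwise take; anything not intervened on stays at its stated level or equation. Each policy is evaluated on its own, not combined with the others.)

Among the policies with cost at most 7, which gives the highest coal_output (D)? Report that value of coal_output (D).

2116

Policy A (C + 30):
  C = 6 + 30 = 36
  H = 75
  W = 187 − 4·75 = -113
  D = 260 − 4·36 + 5·75 − 4·(-113) = 943
Policy B (H + 49, C := 0):
  C = 0
  H = 75 + 49 = 124
  W = 187 − 4·124 = -309
  D = 260 − 4·0 + 5·124 − 4·(-309) = 2116
Comparing — Policy A: D=943, Policy B: D=2116. Highest is 2116 (Policy B).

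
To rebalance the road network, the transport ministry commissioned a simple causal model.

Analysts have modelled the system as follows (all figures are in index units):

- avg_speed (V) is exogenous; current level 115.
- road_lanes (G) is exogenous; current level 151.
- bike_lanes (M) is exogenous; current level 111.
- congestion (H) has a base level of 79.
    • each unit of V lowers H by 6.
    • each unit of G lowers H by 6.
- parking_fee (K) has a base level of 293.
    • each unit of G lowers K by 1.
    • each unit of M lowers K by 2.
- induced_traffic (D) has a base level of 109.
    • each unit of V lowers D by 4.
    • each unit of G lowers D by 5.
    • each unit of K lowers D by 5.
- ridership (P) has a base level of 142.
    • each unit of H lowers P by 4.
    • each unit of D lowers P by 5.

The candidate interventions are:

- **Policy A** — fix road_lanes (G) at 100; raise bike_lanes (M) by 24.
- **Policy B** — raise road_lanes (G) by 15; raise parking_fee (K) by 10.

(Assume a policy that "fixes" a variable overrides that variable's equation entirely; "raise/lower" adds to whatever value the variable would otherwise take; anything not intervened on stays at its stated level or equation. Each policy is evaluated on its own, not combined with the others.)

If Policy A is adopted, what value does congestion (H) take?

Policy A (G := 100, M + 24):
  V = 115
  G = 100
  H = 79 − 6·115 − 6·100 = -1211

-1211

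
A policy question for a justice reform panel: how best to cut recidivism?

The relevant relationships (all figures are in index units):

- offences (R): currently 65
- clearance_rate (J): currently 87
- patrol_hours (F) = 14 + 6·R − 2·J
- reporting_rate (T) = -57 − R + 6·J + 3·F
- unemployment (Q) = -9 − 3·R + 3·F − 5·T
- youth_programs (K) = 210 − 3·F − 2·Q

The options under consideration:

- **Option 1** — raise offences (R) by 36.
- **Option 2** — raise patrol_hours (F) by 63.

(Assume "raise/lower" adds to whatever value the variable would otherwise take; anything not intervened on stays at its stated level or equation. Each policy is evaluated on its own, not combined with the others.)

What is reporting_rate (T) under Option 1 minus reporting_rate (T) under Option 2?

423

Option 1 (R + 36):
  R = 65 + 36 = 101
  J = 87
  F = 14 + 6·101 − 2·87 = 446
  T = -57 − 101 + 6·87 + 3·446 = 1702
Option 2 (F + 63):
  R = 65
  J = 87
  F = 14 + 6·65 − 2·87 (+63 from intervention) = 293
  T = -57 − 65 + 6·87 + 3·293 = 1279
T: 1702 − 1279 = 423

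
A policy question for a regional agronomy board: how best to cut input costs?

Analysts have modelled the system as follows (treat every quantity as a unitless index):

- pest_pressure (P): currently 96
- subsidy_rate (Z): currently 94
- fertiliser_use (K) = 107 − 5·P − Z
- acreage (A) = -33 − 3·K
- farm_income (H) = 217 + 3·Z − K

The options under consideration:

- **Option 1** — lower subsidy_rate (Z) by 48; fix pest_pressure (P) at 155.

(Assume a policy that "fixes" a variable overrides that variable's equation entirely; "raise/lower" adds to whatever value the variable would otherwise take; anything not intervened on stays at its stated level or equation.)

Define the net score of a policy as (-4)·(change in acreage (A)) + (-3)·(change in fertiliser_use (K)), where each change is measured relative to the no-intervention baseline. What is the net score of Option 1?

Baseline:
  P = 96
  Z = 94
  K = 107 − 5·96 − 94 = -467
  A = -33 − 3·(-467) = 1368
Option 1 (Z − 48, P := 155):
  P = 155
  Z = 94 − 48 = 46
  K = 107 − 5·155 − 46 = -714
  A = -33 − 3·(-714) = 2109
ΔA = 2109 − 1368 = 741; ΔK = -714 − (-467) = -247
Score = (-4)·741 + (-3)·(-247) = -2223

-2223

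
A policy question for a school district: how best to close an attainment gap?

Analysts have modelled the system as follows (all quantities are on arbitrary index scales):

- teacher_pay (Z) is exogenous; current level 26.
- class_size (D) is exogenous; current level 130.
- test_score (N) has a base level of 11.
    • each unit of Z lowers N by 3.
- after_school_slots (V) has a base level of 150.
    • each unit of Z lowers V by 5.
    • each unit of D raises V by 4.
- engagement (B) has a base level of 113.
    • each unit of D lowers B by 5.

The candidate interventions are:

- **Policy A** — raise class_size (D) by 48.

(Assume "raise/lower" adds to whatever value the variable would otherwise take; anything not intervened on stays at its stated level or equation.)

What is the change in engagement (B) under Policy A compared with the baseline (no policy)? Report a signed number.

Baseline:
  D = 130
  B = 113 − 5·130 = -537
Policy A (D + 48):
  D = 130 + 48 = 178
  B = 113 − 5·178 = -777
Change in B: -777 − (-537) = -240

-240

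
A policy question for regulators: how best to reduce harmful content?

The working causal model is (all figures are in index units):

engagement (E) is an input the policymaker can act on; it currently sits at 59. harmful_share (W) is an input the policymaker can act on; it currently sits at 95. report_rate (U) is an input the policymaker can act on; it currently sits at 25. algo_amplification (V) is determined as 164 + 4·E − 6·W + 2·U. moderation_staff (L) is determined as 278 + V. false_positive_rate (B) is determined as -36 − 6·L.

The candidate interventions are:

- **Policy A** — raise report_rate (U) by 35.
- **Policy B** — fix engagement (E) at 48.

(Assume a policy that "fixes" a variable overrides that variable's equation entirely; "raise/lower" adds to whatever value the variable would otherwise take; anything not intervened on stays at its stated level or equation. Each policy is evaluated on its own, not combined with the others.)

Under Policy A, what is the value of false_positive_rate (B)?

Policy A (U + 35):
  E = 59
  W = 95
  U = 25 + 35 = 60
  V = 164 + 4·59 − 6·95 + 2·60 = -50
  L = 278 + (-50) = 228
  B = -36 − 6·228 = -1404

-1404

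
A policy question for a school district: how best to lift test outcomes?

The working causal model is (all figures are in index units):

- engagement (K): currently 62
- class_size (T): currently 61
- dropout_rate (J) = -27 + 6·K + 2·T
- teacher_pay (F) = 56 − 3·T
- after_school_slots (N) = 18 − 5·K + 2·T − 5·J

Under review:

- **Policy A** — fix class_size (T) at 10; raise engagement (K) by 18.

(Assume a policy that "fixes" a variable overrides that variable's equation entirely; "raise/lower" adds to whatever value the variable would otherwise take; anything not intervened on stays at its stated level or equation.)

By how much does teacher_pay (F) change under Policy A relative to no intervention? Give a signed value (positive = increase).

Baseline:
  T = 61
  F = 56 − 3·61 = -127
Policy A (T := 10, K + 18):
  T = 10
  F = 56 − 3·10 = 26
Change in F: 26 − (-127) = 153

153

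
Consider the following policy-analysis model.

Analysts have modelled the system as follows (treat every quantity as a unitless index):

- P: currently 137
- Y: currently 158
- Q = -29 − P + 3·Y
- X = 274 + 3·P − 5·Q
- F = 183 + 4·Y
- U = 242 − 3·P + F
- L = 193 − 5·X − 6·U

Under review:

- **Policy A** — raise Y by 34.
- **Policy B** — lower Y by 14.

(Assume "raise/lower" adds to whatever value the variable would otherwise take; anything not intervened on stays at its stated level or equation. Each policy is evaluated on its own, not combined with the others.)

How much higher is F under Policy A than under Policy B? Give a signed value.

192

Policy A (Y + 34):
  Y = 158 + 34 = 192
  F = 183 + 4·192 = 951
Policy B (Y − 14):
  Y = 158 − 14 = 144
  F = 183 + 4·144 = 759
F: 951 − 759 = 192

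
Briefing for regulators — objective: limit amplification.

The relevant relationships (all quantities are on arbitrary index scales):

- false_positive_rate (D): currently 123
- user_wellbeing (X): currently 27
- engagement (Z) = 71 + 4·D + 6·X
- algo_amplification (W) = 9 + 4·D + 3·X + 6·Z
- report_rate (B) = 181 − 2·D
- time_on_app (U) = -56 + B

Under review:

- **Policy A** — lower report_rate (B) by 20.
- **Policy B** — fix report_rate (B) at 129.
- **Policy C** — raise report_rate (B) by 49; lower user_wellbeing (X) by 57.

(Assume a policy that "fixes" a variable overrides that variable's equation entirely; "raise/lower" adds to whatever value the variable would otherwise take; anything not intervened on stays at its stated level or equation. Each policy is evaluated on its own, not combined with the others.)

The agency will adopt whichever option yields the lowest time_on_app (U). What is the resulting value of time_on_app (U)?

Policy A (B − 20):
  D = 123
  B = 181 − 2·123 (−20 from intervention) = -85
  U = -56 + (-85) = -141
Policy B (B := 129):
  D = 123
  B = 129
  U = -56 + 129 = 73
Policy C (B + 49, X − 57):
  D = 123
  B = 181 − 2·123 (+49 from intervention) = -16
  U = -56 + (-16) = -72
Comparing — Policy A: U=-141, Policy B: U=73, Policy C: U=-72. Lowest is -141 (Policy A).

-141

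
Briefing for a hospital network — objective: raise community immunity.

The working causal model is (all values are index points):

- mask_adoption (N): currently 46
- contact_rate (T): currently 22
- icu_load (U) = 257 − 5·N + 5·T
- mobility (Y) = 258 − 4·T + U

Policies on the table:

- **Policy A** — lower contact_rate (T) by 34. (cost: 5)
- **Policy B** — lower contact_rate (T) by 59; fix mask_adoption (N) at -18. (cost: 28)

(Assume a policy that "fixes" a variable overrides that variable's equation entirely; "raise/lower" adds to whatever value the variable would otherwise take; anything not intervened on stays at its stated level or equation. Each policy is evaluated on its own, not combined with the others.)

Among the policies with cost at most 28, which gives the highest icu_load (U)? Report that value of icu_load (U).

Policy A (T − 34):
  N = 46
  T = 22 − 34 = -12
  U = 257 − 5·46 + 5·(-12) = -33
Policy B (T − 59, N := -18):
  N = -18
  T = 22 − 59 = -37
  U = 257 − 5·(-18) + 5·(-37) = 162
Comparing — Policy A: U=-33, Policy B: U=162. Highest is 162 (Policy B).

162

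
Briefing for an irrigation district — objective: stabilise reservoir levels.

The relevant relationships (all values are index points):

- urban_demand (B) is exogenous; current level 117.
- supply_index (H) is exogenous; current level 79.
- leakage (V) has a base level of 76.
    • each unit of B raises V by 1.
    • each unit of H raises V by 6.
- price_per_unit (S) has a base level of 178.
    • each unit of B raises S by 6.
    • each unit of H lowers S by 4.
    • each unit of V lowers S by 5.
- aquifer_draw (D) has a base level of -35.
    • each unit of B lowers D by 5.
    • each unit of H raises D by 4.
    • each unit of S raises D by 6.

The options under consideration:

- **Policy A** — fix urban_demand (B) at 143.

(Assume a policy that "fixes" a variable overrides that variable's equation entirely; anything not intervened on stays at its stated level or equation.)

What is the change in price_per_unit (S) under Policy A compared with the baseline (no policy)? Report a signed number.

Baseline:
  B = 117
  H = 79
  V = 76 + 117 + 6·79 = 667
  S = 178 + 6·117 − 4·79 − 5·667 = -2771
Policy A (B := 143):
  B = 143
  H = 79
  V = 76 + 143 + 6·79 = 693
  S = 178 + 6·143 − 4·79 − 5·693 = -2745
Change in S: -2745 − (-2771) = 26

26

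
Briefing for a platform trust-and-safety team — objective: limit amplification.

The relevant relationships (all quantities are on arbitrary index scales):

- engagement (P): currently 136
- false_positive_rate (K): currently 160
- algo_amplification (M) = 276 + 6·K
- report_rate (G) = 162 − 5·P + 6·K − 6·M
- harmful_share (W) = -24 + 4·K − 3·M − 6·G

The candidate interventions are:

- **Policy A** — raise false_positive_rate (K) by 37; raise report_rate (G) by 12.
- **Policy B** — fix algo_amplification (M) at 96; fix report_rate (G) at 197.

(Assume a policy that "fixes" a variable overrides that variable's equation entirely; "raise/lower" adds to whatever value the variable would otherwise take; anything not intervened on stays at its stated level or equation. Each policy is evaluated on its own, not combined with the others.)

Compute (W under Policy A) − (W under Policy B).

Policy A (K + 37, G + 12):
  P = 136
  K = 160 + 37 = 197
  M = 276 + 6·197 = 1458
  G = 162 − 5·136 + 6·197 − 6·1458 (+12 from intervention) = -8072
  W = -24 + 4·197 − 3·1458 − 6·(-8072) = 44822
Policy B (M := 96, G := 197):
  P = 136
  K = 160
  M = 96
  G = 197
  W = -24 + 4·160 − 3·96 − 6·197 = -854
W: 44822 − (-854) = 45676

45676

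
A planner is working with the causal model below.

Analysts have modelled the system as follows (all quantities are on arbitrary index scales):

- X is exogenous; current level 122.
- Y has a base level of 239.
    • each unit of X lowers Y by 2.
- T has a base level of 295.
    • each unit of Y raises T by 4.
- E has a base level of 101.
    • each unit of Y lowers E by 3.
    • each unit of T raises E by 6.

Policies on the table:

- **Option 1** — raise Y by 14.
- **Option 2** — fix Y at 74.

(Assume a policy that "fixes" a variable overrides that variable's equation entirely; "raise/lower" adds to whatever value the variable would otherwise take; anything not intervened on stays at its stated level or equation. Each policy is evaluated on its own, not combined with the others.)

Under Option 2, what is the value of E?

Option 2 (Y := 74):
  X = 122
  Y = 74
  T = 295 + 4·74 = 591
  E = 101 − 3·74 + 6·591 = 3425

3425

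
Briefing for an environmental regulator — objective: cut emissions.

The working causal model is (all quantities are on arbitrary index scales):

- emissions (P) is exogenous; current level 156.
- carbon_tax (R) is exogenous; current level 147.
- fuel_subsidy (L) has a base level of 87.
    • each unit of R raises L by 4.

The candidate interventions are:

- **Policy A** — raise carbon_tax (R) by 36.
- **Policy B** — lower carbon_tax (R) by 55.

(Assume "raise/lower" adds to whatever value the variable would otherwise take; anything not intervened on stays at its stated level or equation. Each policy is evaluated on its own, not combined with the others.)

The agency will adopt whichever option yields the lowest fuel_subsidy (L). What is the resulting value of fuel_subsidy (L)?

455

Policy A (R + 36):
  R = 147 + 36 = 183
  L = 87 + 4·183 = 819
Policy B (R − 55):
  R = 147 − 55 = 92
  L = 87 + 4·92 = 455
Comparing — Policy A: L=819, Policy B: L=455. Lowest is 455 (Policy B).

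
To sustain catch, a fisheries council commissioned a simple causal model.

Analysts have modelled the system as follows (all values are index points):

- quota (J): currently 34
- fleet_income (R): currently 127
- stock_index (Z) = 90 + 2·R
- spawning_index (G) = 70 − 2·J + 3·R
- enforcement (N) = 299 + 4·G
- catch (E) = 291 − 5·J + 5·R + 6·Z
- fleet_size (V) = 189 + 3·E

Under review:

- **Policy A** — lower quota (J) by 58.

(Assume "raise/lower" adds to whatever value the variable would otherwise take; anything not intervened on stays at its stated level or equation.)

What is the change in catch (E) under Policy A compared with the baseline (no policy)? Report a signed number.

290

Baseline:
  J = 34
  R = 127
  Z = 90 + 2·127 = 344
  E = 291 − 5·34 + 5·127 + 6·344 = 2820
Policy A (J − 58):
  J = 34 − 58 = -24
  R = 127
  Z = 90 + 2·127 = 344
  E = 291 − 5·(-24) + 5·127 + 6·344 = 3110
Change in E: 3110 − 2820 = 290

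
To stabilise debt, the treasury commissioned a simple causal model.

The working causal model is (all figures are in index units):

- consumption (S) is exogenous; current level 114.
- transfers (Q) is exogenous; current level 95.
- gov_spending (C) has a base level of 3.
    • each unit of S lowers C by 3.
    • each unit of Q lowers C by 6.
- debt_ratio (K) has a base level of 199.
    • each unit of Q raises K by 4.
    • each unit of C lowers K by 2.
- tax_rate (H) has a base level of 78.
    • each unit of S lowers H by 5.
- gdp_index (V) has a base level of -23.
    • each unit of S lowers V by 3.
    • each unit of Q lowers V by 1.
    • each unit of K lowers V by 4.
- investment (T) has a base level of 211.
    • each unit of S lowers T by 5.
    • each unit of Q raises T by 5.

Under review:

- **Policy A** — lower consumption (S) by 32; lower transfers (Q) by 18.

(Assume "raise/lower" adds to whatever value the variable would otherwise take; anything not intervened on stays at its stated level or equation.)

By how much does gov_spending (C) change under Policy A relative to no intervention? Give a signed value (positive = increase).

Baseline:
  S = 114
  Q = 95
  C = 3 − 3·114 − 6·95 = -909
Policy A (S − 32, Q − 18):
  S = 114 − 32 = 82
  Q = 95 − 18 = 77
  C = 3 − 3·82 − 6·77 = -705
Change in C: -705 − (-909) = 204

204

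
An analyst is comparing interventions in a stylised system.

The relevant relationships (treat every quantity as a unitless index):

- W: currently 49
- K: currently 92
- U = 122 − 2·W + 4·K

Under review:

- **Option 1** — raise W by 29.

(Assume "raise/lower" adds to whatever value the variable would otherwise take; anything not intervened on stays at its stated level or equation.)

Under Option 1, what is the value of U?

334

Option 1 (W + 29):
  W = 49 + 29 = 78
  K = 92
  U = 122 − 2·78 + 4·92 = 334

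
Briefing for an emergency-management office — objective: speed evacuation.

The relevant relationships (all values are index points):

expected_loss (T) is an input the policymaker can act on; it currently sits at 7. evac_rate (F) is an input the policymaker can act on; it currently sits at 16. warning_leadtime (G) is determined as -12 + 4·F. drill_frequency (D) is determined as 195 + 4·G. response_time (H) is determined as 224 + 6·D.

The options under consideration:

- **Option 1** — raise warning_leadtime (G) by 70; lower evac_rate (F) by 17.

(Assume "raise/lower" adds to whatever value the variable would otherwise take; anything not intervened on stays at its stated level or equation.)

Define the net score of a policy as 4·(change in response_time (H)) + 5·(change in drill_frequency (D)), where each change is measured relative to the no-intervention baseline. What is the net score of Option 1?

Baseline:
  F = 16
  G = -12 + 4·16 = 52
  D = 195 + 4·52 = 403
  H = 224 + 6·403 = 2642
Option 1 (G + 70, F − 17):
  F = 16 − 17 = -1
  G = -12 + 4·(-1) (+70 from intervention) = 54
  D = 195 + 4·54 = 411
  H = 224 + 6·411 = 2690
ΔH = 2690 − 2642 = 48; ΔD = 411 − 403 = 8
Score = 4·48 + 5·8 = 232

232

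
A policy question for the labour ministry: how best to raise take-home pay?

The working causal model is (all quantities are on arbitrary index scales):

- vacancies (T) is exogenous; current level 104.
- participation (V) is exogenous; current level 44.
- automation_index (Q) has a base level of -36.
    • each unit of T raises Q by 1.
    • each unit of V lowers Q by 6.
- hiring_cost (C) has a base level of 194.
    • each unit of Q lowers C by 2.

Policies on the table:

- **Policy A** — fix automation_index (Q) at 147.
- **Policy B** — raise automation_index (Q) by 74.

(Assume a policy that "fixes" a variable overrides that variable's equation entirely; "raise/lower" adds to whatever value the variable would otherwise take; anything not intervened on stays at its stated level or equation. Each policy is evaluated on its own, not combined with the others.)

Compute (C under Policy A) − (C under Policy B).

-538

Policy A (Q := 147):
  T = 104
  V = 44
  Q = 147
  C = 194 − 2·147 = -100
Policy B (Q + 74):
  T = 104
  V = 44
  Q = -36 + 104 − 6·44 (+74 from intervention) = -122
  C = 194 − 2·(-122) = 438
C: -100 − 438 = -538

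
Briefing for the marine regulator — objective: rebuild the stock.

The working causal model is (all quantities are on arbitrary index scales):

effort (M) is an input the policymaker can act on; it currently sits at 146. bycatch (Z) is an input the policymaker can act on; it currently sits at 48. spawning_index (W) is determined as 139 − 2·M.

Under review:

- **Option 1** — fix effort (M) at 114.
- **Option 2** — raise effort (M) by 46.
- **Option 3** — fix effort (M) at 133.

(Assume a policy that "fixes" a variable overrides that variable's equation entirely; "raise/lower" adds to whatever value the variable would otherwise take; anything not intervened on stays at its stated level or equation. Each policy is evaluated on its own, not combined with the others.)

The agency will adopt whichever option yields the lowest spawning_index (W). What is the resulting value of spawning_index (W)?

-245

Option 1 (M := 114):
  M = 114
  W = 139 − 2·114 = -89
Option 2 (M + 46):
  M = 146 + 46 = 192
  W = 139 − 2·192 = -245
Option 3 (M := 133):
  M = 133
  W = 139 − 2·133 = -127
Comparing — Option 1: W=-89, Option 2: W=-245, Option 3: W=-127. Lowest is -245 (Option 2).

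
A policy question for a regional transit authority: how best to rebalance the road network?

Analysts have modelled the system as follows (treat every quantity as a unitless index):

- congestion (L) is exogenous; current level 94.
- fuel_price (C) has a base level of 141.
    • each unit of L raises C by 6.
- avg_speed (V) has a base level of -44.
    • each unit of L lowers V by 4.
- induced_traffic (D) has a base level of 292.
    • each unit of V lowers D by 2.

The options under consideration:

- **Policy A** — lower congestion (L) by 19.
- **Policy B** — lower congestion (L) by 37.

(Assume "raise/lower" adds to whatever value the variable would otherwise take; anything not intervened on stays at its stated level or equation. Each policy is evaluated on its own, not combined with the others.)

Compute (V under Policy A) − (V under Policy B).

-72

Policy A (L − 19):
  L = 94 − 19 = 75
  V = -44 − 4·75 = -344
Policy B (L − 37):
  L = 94 − 37 = 57
  V = -44 − 4·57 = -272
V: -344 − (-272) = -72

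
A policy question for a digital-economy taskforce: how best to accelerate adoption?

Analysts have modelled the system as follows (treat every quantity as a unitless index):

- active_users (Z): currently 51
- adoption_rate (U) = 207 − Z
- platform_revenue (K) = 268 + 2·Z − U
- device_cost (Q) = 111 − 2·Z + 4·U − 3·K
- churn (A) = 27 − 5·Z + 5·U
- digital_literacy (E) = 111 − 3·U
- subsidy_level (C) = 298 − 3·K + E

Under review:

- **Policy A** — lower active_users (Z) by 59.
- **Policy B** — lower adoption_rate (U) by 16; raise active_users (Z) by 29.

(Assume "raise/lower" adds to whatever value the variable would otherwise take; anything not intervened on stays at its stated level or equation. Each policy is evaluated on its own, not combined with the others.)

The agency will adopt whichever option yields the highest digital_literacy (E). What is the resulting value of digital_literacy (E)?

Policy A (Z − 59):
  Z = 51 − 59 = -8
  U = 207 − (-8) = 215
  E = 111 − 3·215 = -534
Policy B (U − 16, Z + 29):
  Z = 51 + 29 = 80
  U = 207 − 80 (−16 from intervention) = 111
  E = 111 − 3·111 = -222
Comparing — Policy A: E=-534, Policy B: E=-222. Highest is -222 (Policy B).

-222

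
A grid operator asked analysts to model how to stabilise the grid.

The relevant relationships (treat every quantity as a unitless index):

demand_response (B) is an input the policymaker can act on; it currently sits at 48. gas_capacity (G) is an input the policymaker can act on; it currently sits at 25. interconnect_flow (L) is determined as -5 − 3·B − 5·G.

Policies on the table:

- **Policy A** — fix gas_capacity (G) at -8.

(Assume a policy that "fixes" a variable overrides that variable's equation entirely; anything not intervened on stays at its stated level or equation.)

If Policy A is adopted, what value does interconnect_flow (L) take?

Policy A (G := -8):
  B = 48
  G = -8
  L = -5 − 3·48 − 5·(-8) = -109

-109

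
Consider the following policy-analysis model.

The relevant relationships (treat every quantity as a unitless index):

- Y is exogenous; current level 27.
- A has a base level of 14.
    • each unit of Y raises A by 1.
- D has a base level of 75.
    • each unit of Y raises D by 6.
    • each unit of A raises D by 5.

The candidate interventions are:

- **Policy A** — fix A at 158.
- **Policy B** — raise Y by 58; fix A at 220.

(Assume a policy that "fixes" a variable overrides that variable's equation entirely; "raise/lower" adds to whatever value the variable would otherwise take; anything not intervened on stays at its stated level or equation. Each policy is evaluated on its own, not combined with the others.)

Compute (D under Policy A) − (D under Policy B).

Policy A (A := 158):
  Y = 27
  A = 158
  D = 75 + 6·27 + 5·158 = 1027
Policy B (Y + 58, A := 220):
  Y = 27 + 58 = 85
  A = 220
  D = 75 + 6·85 + 5·220 = 1685
D: 1027 − 1685 = -658

-658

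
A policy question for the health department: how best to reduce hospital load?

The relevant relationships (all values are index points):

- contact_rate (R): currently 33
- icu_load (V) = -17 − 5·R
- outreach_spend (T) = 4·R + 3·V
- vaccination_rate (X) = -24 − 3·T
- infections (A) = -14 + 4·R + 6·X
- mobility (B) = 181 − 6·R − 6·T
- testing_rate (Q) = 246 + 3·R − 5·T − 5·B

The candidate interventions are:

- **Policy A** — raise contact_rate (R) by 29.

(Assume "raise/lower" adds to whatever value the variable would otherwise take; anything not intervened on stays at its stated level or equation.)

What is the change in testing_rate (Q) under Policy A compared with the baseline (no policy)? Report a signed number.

-7018

Baseline:
  R = 33
  V = -17 − 5·33 = -182
  T = 0 + 4·33 + 3·(-182) = -414
  B = 181 − 6·33 − 6·(-414) = 2467
  Q = 246 + 3·33 − 5·(-414) − 5·2467 = -9920
Policy A (R + 29):
  R = 33 + 29 = 62
  V = -17 − 5·62 = -327
  T = 0 + 4·62 + 3·(-327) = -733
  B = 181 − 6·62 − 6·(-733) = 4207
  Q = 246 + 3·62 − 5·(-733) − 5·4207 = -16938
Change in Q: -16938 − (-9920) = -7018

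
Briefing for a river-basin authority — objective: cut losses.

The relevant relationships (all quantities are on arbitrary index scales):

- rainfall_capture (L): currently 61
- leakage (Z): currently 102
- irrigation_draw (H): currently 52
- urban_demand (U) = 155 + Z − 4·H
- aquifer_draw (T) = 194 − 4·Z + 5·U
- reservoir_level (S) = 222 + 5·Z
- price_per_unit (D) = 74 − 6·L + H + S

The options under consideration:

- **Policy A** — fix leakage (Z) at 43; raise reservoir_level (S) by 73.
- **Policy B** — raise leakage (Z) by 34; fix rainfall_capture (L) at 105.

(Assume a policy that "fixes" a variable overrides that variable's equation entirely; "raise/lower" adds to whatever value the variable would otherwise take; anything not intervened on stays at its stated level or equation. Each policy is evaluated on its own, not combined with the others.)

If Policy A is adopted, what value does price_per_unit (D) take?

Policy A (Z := 43, S + 73):
  L = 61
  Z = 43
  H = 52
  S = 222 + 5·43 (+73 from intervention) = 510
  D = 74 − 6·61 + 52 + 510 = 270

270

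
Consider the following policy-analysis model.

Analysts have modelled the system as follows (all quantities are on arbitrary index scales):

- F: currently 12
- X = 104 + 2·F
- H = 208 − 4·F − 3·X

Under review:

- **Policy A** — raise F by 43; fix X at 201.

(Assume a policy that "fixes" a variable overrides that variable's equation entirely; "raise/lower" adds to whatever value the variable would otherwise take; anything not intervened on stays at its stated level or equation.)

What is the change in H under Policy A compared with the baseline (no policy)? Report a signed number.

Baseline:
  F = 12
  X = 104 + 2·12 = 128
  H = 208 − 4·12 − 3·128 = -224
Policy A (F + 43, X := 201):
  F = 12 + 43 = 55
  X = 201
  H = 208 − 4·55 − 3·201 = -615
Change in H: -615 − (-224) = -391

-391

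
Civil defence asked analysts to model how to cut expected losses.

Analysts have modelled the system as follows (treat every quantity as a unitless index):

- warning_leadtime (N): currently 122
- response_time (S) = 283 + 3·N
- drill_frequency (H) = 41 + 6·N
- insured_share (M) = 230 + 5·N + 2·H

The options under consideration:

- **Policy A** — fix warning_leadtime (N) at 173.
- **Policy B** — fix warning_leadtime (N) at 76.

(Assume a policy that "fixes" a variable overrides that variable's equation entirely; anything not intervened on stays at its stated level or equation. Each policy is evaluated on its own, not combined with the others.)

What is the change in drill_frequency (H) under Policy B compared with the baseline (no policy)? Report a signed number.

-276

Baseline:
  N = 122
  H = 41 + 6·122 = 773
Policy B (N := 76):
  N = 76
  H = 41 + 6·76 = 497
Change in H: 497 − 773 = -276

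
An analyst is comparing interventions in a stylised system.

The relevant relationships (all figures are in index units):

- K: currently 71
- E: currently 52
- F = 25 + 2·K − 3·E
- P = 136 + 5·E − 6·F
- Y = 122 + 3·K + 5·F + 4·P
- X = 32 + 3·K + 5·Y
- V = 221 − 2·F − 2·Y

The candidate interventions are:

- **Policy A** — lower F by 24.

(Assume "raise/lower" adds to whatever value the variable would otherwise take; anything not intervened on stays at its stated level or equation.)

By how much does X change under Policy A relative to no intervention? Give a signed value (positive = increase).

Baseline:
  K = 71
  E = 52
  F = 25 + 2·71 − 3·52 = 11
  P = 136 + 5·52 − 6·11 = 330
  Y = 122 + 3·71 + 5·11 + 4·330 = 1710
  X = 32 + 3·71 + 5·1710 = 8795
Policy A (F − 24):
  K = 71
  E = 52
  F = 25 + 2·71 − 3·52 (−24 from intervention) = -13
  P = 136 + 5·52 − 6·(-13) = 474
  Y = 122 + 3·71 + 5·(-13) + 4·474 = 2166
  X = 32 + 3·71 + 5·2166 = 11075
Change in X: 11075 − 8795 = 2280

2280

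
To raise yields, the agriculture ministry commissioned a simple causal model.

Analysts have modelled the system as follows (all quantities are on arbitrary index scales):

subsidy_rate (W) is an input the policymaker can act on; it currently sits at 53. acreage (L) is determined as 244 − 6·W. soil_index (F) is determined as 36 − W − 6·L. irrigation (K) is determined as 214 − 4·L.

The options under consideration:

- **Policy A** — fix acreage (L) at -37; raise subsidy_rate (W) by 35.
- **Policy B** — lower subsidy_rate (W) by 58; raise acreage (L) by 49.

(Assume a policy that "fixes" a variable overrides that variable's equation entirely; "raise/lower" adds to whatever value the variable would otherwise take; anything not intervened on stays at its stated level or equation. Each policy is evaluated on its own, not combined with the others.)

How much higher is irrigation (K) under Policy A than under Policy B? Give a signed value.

Policy A (L := -37, W + 35):
  W = 53 + 35 = 88
  L = -37
  K = 214 − 4·(-37) = 362
Policy B (W − 58, L + 49):
  W = 53 − 58 = -5
  L = 244 − 6·(-5) (+49 from intervention) = 323
  K = 214 − 4·323 = -1078
K: 362 − (-1078) = 1440

1440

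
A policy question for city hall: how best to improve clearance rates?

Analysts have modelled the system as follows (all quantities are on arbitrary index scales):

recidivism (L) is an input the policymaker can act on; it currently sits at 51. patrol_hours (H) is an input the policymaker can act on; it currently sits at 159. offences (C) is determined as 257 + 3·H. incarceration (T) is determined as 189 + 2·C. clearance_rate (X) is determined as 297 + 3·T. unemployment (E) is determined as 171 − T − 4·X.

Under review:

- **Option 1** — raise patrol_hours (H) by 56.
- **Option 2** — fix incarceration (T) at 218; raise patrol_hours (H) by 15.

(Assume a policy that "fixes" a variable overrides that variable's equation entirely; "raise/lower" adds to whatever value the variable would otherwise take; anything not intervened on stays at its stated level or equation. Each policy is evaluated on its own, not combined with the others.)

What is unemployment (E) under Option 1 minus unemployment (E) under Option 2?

Option 1 (H + 56):
  H = 159 + 56 = 215
  C = 257 + 3·215 = 902
  T = 189 + 2·902 = 1993
  X = 297 + 3·1993 = 6276
  E = 171 − 1993 − 4·6276 = -26926
Option 2 (T := 218, H + 15):
  H = 159 + 15 = 174
  C = 257 + 3·174 = 779
  T = 218
  X = 297 + 3·218 = 951
  E = 171 − 218 − 4·951 = -3851
E: -26926 − (-3851) = -23075

-23075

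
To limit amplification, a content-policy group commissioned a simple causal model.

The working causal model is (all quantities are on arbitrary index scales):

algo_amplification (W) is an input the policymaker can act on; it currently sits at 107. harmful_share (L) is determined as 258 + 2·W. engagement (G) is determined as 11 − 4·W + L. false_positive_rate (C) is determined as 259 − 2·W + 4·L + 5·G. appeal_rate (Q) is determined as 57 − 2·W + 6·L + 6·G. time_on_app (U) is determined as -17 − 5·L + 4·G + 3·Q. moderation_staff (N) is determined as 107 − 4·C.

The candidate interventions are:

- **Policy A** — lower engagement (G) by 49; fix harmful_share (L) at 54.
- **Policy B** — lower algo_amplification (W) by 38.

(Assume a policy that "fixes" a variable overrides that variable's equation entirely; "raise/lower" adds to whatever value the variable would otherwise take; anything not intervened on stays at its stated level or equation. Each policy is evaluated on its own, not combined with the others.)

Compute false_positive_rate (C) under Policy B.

2360

Policy B (W − 38):
  W = 107 − 38 = 69
  L = 258 + 2·69 = 396
  G = 11 − 4·69 + 396 = 131
  C = 259 − 2·69 + 4·396 + 5·131 = 2360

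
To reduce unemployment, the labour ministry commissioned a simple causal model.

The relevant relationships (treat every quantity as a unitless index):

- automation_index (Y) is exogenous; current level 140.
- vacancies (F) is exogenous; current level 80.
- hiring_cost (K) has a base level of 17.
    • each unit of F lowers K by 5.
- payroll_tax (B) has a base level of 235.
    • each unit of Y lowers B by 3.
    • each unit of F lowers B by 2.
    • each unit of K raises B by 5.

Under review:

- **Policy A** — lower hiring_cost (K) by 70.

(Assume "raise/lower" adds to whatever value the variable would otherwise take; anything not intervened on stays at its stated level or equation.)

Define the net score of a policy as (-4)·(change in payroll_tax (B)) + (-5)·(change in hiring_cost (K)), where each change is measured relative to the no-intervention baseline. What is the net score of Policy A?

Baseline:
  Y = 140
  F = 80
  K = 17 − 5·80 = -383
  B = 235 − 3·140 − 2·80 + 5·(-383) = -2260
Policy A (K − 70):
  Y = 140
  F = 80
  K = 17 − 5·80 (−70 from intervention) = -453
  B = 235 − 3·140 − 2·80 + 5·(-453) = -2610
ΔB = -2610 − (-2260) = -350; ΔK = -453 − (-383) = -70
Score = (-4)·(-350) + (-5)·(-70) = 1750

1750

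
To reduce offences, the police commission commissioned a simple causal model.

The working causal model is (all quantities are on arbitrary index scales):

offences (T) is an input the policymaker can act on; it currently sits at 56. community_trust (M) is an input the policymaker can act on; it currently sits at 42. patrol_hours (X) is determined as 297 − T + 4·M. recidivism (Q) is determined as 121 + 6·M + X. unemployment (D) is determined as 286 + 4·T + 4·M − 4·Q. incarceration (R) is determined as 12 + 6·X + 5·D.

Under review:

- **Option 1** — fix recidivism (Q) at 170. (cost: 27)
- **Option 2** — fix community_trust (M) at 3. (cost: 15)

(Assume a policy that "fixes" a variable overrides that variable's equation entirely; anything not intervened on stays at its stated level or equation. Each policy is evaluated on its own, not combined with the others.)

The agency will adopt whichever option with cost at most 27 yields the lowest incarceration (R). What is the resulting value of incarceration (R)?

-3700

Option 1 (Q := 170):
  T = 56
  M = 42
  X = 297 − 56 + 4·42 = 409
  Q = 170
  D = 286 + 4·56 + 4·42 − 4·170 = -2
  R = 12 + 6·409 + 5·(-2) = 2456
Option 2 (M := 3):
  T = 56
  M = 3
  X = 297 − 56 + 4·3 = 253
  Q = 121 + 6·3 + 253 = 392
  D = 286 + 4·56 + 4·3 − 4·392 = -1046
  R = 12 + 6·253 + 5·(-1046) = -3700
Comparing — Option 1: R=2456, Option 2: R=-3700. Lowest is -3700 (Option 2).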